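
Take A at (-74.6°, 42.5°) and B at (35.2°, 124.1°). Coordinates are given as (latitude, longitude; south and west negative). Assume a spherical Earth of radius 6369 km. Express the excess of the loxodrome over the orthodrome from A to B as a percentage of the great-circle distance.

Great circle: σ = 2.1224 rad → d_gc = Rσ = 13517.4 km
Rhumb: Δφ = +1.9164, Δλ = +1.4242, Δψ = +2.6581, q = Δφ/Δψ = 0.7210 → d_rh = R√(Δφ²+q²Δλ²) = 13846.9 km
Excess = (13846.9 − 13517.4) / 13517.4 = 329.5 / 13517.4 = 2.44% ≈ 2.4%

2.4%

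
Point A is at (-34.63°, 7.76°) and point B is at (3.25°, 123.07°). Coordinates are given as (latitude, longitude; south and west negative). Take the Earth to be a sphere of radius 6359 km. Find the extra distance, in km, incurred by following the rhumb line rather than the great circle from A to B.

Great circle: cos σ = sin φ₁ sin φ₂ + cos φ₁ cos φ₂ cos Δλ,  σ = 1.9643 rad → d_gc = 12491.0 km
Rhumb line: Δψ = +0.7017, q = Δφ/Δψ = 0.9422, d_rh = R√(Δφ²+q²Δλ²) = 12769.3 km
Excess = 12769.3 − 12491.0 = 278.3 ≈ 278 km

278 km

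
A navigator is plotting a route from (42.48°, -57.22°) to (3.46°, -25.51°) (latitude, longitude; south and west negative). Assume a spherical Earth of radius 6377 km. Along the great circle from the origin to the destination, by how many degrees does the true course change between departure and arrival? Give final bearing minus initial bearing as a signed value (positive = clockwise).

+13.4°

At departure: θ₁ = atan2(sin Δλ cos φ₂, cos φ₁ sin φ₂ − sin φ₁ cos φ₂ cos Δλ) = 135.23°
At arrival: θ₂ = atan2(sin Δλ cos φ₁, −cos φ₂ sin φ₁ + sin φ₂ cos φ₁ cos Δλ) = 148.65°
Δθ = θ₂ − θ₁ = +13.4°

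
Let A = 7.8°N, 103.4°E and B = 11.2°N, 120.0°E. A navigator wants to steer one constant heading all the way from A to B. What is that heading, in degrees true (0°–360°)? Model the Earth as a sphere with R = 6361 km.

78.3°

Meridional parts: M(φ₁)=+0.1366, M(φ₂)=+0.1967 → ΔM = +0.0602;  Δλ = +0.2897 rad
tan C = Δλ / ΔM = +4.8146 → C = 78.27°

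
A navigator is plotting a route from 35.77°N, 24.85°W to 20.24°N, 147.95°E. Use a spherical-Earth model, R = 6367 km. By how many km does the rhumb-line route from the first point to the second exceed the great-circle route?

3228 km

Great circle: cos σ = sin φ₁ sin φ₂ + cos φ₁ cos φ₂ cos Δλ,  σ = 2.1568 rad → d_gc = 13732.4 km
Rhumb line: Δψ = -0.3085, q = Δφ/Δψ = 0.8787, d_rh = R√(Δφ²+q²Δλ²) = 16960.4 km
Excess = 16960.4 − 13732.4 = 3228.0 ≈ 3228 km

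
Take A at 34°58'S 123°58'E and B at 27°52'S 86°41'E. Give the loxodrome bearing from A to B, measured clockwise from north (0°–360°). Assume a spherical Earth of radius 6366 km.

Δψ = ln[tan(π/4+φ₂/2)/tan(π/4+φ₁/2)] = +0.1454
Δλ = -0.6507 rad (taken the short way round)
course = atan2(Δλ, Δψ) = 282.59°

282.6°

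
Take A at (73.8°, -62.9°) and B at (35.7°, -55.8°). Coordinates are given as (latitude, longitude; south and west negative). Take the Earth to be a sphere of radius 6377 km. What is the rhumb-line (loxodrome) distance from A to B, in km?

Δψ = ln[tan(π/4+φ₂/2)/tan(π/4+φ₁/2)] = -1.2819;  Δφ = -0.6650 rad,  Δλ = +0.1239 rad
q = Δφ/Δψ = 0.5188
d = R·√(Δφ² + q²Δλ²) = 6377·0.66807 = 4260 km

4260 km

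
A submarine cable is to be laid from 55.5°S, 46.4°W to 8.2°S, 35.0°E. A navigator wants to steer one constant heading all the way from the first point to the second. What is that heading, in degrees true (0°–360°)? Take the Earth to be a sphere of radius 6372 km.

Δψ = ln[tan(π/4+φ₂/2)/tan(π/4+φ₁/2)] = +1.0259
Δλ = +1.4207 rad (taken the short way round)
course = atan2(Δλ, Δψ) = 54.17°

54.2°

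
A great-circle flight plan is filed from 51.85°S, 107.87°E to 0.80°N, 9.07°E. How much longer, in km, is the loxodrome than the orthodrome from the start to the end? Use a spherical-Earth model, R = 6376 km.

Great circle: cos σ = sin φ₁ sin φ₂ + cos φ₁ cos φ₂ cos Δλ,  σ = 1.6765 rad → d_gc = 10689.1 km
Rhumb line: Δψ = +1.0759, q = Δφ/Δψ = 0.8541, d_rh = R√(Δφ²+q²Δλ²) = 11068.5 km
Excess = 11068.5 − 10689.1 = 379.4 ≈ 379 km

379 km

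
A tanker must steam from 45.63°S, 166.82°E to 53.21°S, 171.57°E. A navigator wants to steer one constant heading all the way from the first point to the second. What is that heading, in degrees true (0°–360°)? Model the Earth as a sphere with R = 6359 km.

Δψ = ln[tan(π/4+φ₂/2)/tan(π/4+φ₁/2)] = -0.2039
Δλ = +0.0829 rad (taken the short way round)
course = atan2(Δλ, Δψ) = 157.88°

157.9°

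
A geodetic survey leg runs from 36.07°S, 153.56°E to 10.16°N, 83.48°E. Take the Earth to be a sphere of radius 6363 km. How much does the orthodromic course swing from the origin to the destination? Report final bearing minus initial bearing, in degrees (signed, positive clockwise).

Initial bearing θ₁ = atan2(sin Δλ cos φ₂, cos φ₁ sin φ₂ − sin φ₁ cos φ₂ cos Δλ) = 290.18°
Final bearing θ₂ = (initial bearing from the destination back to the start) + 180° = 309.58°
Δθ = θ₂ − θ₁ = +19.4°

+19.4°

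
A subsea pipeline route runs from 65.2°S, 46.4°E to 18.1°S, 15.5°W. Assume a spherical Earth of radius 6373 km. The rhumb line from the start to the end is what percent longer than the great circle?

Great circle: σ = 1.0817 rad → d_gc = Rσ = 6893.8 km
Rhumb: Δφ = +0.8221, Δλ = -1.0804, Δψ = +1.1935, q = Δφ/Δψ = 0.6888 → d_rh = R√(Δφ²+q²Δλ²) = 7066.6 km
Excess = (7066.6 − 6893.8) / 6893.8 = 172.8 / 6893.8 = 2.51% ≈ 2.5%

2.5%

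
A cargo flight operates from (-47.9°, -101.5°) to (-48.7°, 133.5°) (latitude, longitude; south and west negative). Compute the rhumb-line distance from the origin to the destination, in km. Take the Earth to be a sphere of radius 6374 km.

9251 km

Δψ = ln[tan(π/4+φ₂/2)/tan(π/4+φ₁/2)] = -0.0210;  Δφ = -0.0140 rad,  Δλ = -2.1817 rad
q = Δφ/Δψ = 0.6652
d = R·√(Δφ² + q²Δλ²) = 6374·1.45133 = 9251 km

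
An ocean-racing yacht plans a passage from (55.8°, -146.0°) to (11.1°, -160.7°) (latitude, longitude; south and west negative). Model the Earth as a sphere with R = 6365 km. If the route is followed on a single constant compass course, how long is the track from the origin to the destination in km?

5132 km

Δψ = ln[tan(π/4+φ₂/2)/tan(π/4+φ₁/2)] = -0.9839;  Δφ = -0.7802 rad,  Δλ = -0.2566 rad
q = Δφ/Δψ = 0.7930
d = R·√(Δφ² + q²Δλ²) = 6365·0.80625 = 5132 km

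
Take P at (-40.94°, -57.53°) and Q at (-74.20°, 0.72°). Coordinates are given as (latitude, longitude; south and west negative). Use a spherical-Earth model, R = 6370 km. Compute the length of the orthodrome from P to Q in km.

Haversine: a = sin²(Δφ/2)+cos φ₁ cos φ₂ sin²(Δλ/2) = 0.13063;  σ = 2·atan2(√a,√(1−a))
σ = 42.376° → d = Rσ = 6370·0.73959 = 4711 km

4711 km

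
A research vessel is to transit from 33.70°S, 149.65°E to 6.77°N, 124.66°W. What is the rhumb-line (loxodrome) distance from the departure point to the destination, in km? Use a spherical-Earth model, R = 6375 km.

10112 km

Δψ = ln[tan(π/4+φ₂/2)/tan(π/4+φ₁/2)] = +0.7438;  Δφ = +0.7063 rad,  Δλ = +1.4956 rad
q = Δφ/Δψ = 0.9496
d = R·√(Δφ² + q²Δλ²) = 6375·1.58621 = 10112 km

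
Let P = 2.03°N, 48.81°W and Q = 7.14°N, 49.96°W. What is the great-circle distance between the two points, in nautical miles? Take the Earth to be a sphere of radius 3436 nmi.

314 nmi

cos σ = sin φ₁ sin φ₂ + cos φ₁ cos φ₂ cos Δλ
      = sin(2.03°)sin(7.14°) + cos(2.03°)cos(7.14°)cos(-1.15°) = 0.9958
σ = 5.237° → d = Rσ = 3436·0.09140 = 314 nmi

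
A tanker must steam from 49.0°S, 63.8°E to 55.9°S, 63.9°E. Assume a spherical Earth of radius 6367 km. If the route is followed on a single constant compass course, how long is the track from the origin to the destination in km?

Δψ = ln[tan(π/4+φ₂/2)/tan(π/4+φ₁/2)] = -0.1981;  Δφ = -0.1204 rad,  Δλ = +0.0017 rad
q = Δφ/Δψ = 0.6078
d = R·√(Δφ² + q²Δλ²) = 6367·0.12043 = 767 km

767 km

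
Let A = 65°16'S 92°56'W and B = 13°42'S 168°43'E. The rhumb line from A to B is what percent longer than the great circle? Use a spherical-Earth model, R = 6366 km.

6.7%

Great circle: σ = 1.4141 rad → d_gc = Rσ = 9002.0 km
Rhumb: Δφ = +0.9000, Δλ = -1.7165, Δψ = +1.2761, q = Δφ/Δψ = 0.7053 → d_rh = R√(Δφ²+q²Δλ²) = 9603.3 km
Excess = (9603.3 − 9002.0) / 9002.0 = 601.3 / 9002.0 = 6.68% ≈ 6.7%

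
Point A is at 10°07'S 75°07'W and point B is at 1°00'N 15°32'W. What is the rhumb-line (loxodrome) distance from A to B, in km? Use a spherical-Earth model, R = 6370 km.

6708 km

Δψ = ln[tan(π/4+φ₂/2)/tan(π/4+φ₁/2)] = +0.1949;  Δφ = +0.1940 rad,  Δλ = +1.0399 rad
q = Δφ/Δψ = 0.9953
d = R·√(Δφ² + q²Δλ²) = 6370·1.05302 = 6708 km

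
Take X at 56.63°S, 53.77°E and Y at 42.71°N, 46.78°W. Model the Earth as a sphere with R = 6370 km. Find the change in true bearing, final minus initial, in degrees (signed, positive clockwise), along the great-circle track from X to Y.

+25.4°

Initial bearing θ₁ = atan2(sin Δλ cos φ₂, cos φ₁ sin φ₂ − sin φ₁ cos φ₂ cos Δλ) = 289.85°
Final bearing θ₂ = (initial bearing from the destination back to the start) + 180° = 315.24°
Δθ = θ₂ − θ₁ = +25.4°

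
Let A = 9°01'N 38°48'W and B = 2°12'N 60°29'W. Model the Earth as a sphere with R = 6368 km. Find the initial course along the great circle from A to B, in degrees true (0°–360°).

θ = atan2( sin Δλ·cos φ₂ ,  cos φ₁ sin φ₂ − sin φ₁ cos φ₂ cos Δλ )
  = atan2(-0.3692, -0.1076) = 253.75°

253.8°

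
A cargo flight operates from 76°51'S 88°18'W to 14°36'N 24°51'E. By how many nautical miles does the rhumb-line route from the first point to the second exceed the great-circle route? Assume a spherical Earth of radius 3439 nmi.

Great circle: cos σ = sin φ₁ sin φ₂ + cos φ₁ cos φ₂ cos Δλ,  σ = 1.9092 rad → d_gc = 6565.8 nmi
Rhumb line: Δψ = +2.4182, q = Δφ/Δψ = 0.6600, d_rh = R√(Δφ²+q²Δλ²) = 7086.9 nmi
Excess = 7086.9 − 6565.8 = 521.1 ≈ 521 nmi

521 nmi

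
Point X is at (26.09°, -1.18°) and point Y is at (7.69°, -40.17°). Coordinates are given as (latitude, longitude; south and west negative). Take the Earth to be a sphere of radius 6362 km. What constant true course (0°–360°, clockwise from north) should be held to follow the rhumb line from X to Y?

Δψ = ln[tan(π/4+φ₂/2)/tan(π/4+φ₁/2)] = -0.3373
Δλ = -0.6805 rad (taken the short way round)
course = atan2(Δλ, Δψ) = 243.63°

243.6°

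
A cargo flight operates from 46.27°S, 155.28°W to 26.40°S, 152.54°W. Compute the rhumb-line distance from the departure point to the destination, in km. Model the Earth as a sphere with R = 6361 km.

Rhumb course C = atan2(Δλ, Δψ) with Δψ = ln[tan(π/4+φ₂/2)/tan(π/4+φ₁/2)] = +0.4351, Δλ = +0.0478 → C = 6.27°
d = R·|Δφ| / |cos C| = 6361·0.34680 / 0.99401 = 2219 km

2219 km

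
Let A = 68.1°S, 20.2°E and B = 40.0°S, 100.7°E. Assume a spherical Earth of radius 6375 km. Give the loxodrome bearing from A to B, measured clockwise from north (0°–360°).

Δψ = ln[tan(π/4+φ₂/2)/tan(π/4+φ₁/2)] = +0.8797
Δλ = +1.4050 rad (taken the short way round)
course = atan2(Δλ, Δψ) = 57.95°

57.9°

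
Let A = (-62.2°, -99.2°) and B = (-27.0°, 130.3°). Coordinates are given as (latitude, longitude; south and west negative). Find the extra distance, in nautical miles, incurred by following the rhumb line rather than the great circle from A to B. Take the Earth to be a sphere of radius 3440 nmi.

765 nmi

Great circle: cos σ = sin φ₁ sin φ₂ + cos φ₁ cos φ₂ cos Δλ,  σ = 1.4387 rad → d_gc = 4949.1 nmi
Rhumb line: Δψ = +0.9067, q = Δφ/Δψ = 0.6776, d_rh = R√(Δφ²+q²Δλ²) = 5713.9 nmi
Excess = 5713.9 − 4949.1 = 764.8 ≈ 765 nmi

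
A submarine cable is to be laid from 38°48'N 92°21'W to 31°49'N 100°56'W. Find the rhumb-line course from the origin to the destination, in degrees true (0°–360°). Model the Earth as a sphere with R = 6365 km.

225.1°

Meridional parts: M(φ₁)=+0.7358, M(φ₂)=+0.5863 → ΔM = -0.1495;  Δλ = -0.1498 rad
tan C = Δλ / ΔM = +1.0018 → C = 225.05°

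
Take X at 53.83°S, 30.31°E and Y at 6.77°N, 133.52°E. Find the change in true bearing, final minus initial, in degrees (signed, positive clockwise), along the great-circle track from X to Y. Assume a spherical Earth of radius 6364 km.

Initial bearing θ₁ = atan2(sin Δλ cos φ₂, cos φ₁ sin φ₂ − sin φ₁ cos φ₂ cos Δλ) = 96.70°
Final bearing θ₂ = (initial bearing from the destination back to the start) + 180° = 36.18°
Δθ = θ₂ − θ₁ = -60.5°

-60.5°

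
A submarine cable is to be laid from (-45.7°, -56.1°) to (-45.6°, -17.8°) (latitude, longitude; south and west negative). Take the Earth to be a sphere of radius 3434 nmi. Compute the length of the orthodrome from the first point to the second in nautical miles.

1589 nmi

Haversine: a = sin²(Δφ/2)+cos φ₁ cos φ₂ sin²(Δλ/2) = 0.05259;  σ = 2·atan2(√a,√(1−a))
σ = 26.514° → d = Rσ = 3434·0.46275 = 1589 nmi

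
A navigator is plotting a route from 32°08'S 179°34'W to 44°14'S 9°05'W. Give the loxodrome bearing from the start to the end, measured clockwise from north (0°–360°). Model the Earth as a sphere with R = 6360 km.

Δψ = ln[tan(π/4+φ₂/2)/tan(π/4+φ₁/2)] = -0.2698
Δλ = +2.9755 rad (taken the short way round)
course = atan2(Δλ, Δψ) = 95.18°

95.2°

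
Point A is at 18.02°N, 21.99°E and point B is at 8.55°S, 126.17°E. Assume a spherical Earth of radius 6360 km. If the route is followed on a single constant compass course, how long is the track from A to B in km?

11794 km

Rhumb course C = atan2(Δλ, Δψ) with Δψ = ln[tan(π/4+φ₂/2)/tan(π/4+φ₁/2)] = -0.4696, Δλ = +1.8183 → C = 104.48°
d = R·|Δφ| / |cos C| = 6360·0.46373 / 0.25006 = 11794 km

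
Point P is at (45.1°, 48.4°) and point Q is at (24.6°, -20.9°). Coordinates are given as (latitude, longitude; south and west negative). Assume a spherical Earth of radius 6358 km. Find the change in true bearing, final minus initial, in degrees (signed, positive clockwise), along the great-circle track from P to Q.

-43.7°

At departure: θ₁ = atan2(sin Δλ cos φ₂, cos φ₁ sin φ₂ − sin φ₁ cos φ₂ cos Δλ) = 274.45°
At arrival: θ₂ = atan2(sin Δλ cos φ₁, −cos φ₂ sin φ₁ + sin φ₂ cos φ₁ cos Δλ) = 230.71°
Δθ = θ₂ − θ₁ = -43.7°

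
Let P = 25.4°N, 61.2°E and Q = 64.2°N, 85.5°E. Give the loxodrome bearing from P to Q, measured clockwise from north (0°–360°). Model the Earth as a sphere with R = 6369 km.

22.7°

Meridional parts: M(φ₁)=+0.4586, M(φ₂)=+1.4739 → ΔM = +1.0153;  Δλ = +0.4241 rad
tan C = Δλ / ΔM = +0.4177 → C = 22.67°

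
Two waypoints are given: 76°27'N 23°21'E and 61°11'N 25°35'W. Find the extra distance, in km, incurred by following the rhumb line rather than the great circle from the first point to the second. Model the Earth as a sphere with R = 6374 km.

66 km

Great circle: cos σ = sin φ₁ sin φ₂ + cos φ₁ cos φ₂ cos Δλ,  σ = 0.3872 rad → d_gc = 2468.0 km
Rhumb line: Δψ = -0.7713, q = Δφ/Δψ = 0.3455, d_rh = R√(Δφ²+q²Δλ²) = 2534.0 km
Excess = 2534.0 − 2468.0 = 66.0 ≈ 66 km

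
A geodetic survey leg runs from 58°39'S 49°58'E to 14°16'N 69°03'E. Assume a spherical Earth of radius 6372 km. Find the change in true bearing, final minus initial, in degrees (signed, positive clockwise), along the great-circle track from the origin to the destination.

Initial bearing θ₁ = atan2(sin Δλ cos φ₂, cos φ₁ sin φ₂ − sin φ₁ cos φ₂ cos Δλ) = 19.19°
Final bearing θ₂ = (initial bearing from the destination back to the start) + 180° = 10.16°
Δθ = θ₂ − θ₁ = -9.0°

-9.0°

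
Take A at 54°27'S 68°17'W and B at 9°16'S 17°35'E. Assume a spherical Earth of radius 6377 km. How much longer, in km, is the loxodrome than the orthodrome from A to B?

Great circle: cos σ = sin φ₁ sin φ₂ + cos φ₁ cos φ₂ cos Δλ,  σ = 1.3976 rad → d_gc = 8912.2 km
Rhumb line: Δψ = +0.9752, q = Δφ/Δψ = 0.8087, d_rh = R√(Δφ²+q²Δλ²) = 9220.6 km
Excess = 9220.6 − 8912.2 = 308.4 ≈ 308 km

308 km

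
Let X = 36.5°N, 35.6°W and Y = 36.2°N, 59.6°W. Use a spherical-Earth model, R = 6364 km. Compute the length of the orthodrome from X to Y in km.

Haversine: a = sin²(Δφ/2)+cos φ₁ cos φ₂ sin²(Δλ/2) = 0.02805;  σ = 2·atan2(√a,√(1−a))
σ = 19.282° → d = Rσ = 6364·0.33653 = 2142 km

2142 km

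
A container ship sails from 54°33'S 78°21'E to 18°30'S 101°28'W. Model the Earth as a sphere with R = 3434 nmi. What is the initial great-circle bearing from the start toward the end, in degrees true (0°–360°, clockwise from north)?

180.2°

N = sin Δλ·cos φ₂ = -0.0030;  D = cos φ₁ sin φ₂ − sin φ₁ cos φ₂ cos Δλ = -0.9566
initial course = atan2(N, D) = 180.18°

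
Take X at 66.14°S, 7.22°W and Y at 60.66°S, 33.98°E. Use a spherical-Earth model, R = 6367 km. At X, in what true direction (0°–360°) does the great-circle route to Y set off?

92.7°

θ = atan2( sin Δλ·cos φ₂ ,  cos φ₁ sin φ₂ − sin φ₁ cos φ₂ cos Δλ )
  = atan2(+0.3228, -0.0154) = 92.74°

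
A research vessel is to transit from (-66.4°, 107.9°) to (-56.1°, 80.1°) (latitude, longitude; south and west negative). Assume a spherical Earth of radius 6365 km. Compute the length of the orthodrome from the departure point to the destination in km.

Haversine: a = sin²(Δφ/2)+cos φ₁ cos φ₂ sin²(Δλ/2) = 0.02094;  σ = 2·atan2(√a,√(1−a))
σ = 16.642° → d = Rσ = 6365·0.29046 = 1849 km

1849 km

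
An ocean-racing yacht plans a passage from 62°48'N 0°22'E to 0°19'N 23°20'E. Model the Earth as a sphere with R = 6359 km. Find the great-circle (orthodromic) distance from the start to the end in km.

Haversine: a = sin²(Δφ/2)+cos φ₁ cos φ₂ sin²(Δλ/2) = 0.28711;  σ = 2·atan2(√a,√(1−a))
σ = 64.800° → d = Rσ = 6359·1.13098 = 7192 km

7192 km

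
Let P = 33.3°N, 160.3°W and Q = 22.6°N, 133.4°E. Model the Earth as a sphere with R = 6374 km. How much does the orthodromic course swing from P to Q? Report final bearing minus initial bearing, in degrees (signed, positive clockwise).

At departure: θ₁ = atan2(sin Δλ cos φ₂, cos φ₁ sin φ₂ − sin φ₁ cos φ₂ cos Δλ) = 277.91°
At arrival: θ₂ = atan2(sin Δλ cos φ₁, −cos φ₂ sin φ₁ + sin φ₂ cos φ₁ cos Δλ) = 243.73°
Δθ = θ₂ − θ₁ = -34.2°

-34.2°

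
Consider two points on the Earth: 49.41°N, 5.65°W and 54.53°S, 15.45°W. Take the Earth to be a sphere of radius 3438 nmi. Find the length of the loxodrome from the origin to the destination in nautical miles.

6257 nmi

Δψ = ln[tan(π/4+φ₂/2)/tan(π/4+φ₁/2)] = -2.1348;  Δφ = -1.8141 rad,  Δλ = -0.1710 rad
q = Δφ/Δψ = 0.8498
d = R·√(Δφ² + q²Δλ²) = 3438·1.81991 = 6257 nmi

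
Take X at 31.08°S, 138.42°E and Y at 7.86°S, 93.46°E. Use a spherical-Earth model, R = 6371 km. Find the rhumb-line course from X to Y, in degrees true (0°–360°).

Δψ = ln[tan(π/4+φ₂/2)/tan(π/4+φ₁/2)] = +0.4336
Δλ = -0.7847 rad (taken the short way round)
course = atan2(Δλ, Δψ) = 298.92°

298.9°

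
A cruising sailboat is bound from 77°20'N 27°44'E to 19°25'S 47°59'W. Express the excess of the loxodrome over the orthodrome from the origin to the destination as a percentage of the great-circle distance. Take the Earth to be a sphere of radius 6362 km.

3.0%

Great circle: σ = 1.8476 rad → d_gc = Rσ = 11754.7 km
Rhumb: Δφ = -1.6886, Δλ = -1.3215, Δψ = -2.5439, q = Δφ/Δψ = 0.6638 → d_rh = R√(Δφ²+q²Δλ²) = 12106.0 km
Excess = (12106.0 − 11754.7) / 11754.7 = 351.3 / 11754.7 = 2.99% ≈ 3.0%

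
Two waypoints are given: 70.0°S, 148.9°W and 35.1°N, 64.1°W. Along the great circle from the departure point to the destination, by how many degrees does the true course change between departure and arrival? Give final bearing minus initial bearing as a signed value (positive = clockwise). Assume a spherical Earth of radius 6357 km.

-48.5°

Initial bearing θ₁ = atan2(sin Δλ cos φ₂, cos φ₁ sin φ₂ − sin φ₁ cos φ₂ cos Δλ) = 71.90°
Final bearing θ₂ = (initial bearing from the destination back to the start) + 180° = 23.41°
Δθ = θ₂ − θ₁ = -48.5°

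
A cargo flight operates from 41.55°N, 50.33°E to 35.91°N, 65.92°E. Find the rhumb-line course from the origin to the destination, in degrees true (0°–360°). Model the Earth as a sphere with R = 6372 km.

114.9°

Δψ = ln[tan(π/4+φ₂/2)/tan(π/4+φ₁/2)] = -0.1263
Δλ = +0.2721 rad (taken the short way round)
course = atan2(Δλ, Δψ) = 114.90°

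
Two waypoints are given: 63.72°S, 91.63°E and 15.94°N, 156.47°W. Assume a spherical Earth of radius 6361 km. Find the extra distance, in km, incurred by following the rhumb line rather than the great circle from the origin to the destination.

664 km

Great circle: cos σ = sin φ₁ sin φ₂ + cos φ₁ cos φ₂ cos Δλ,  σ = 1.9878 rad → d_gc = 12644.51 km
Rhumb line: Δψ = +1.7367, q = Δφ/Δψ = 0.8006, d_rh = R√(Δφ²+q²Δλ²) = 13308.98 km
Excess = 13308.98 − 12644.51 = 664.47 ≈ 664 km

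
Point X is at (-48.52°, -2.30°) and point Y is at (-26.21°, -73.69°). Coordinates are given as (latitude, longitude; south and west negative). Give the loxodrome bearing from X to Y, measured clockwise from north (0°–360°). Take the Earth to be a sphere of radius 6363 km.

Meridional parts: M(φ₁)=-0.9711, M(φ₂)=-0.4743 → ΔM = +0.4968;  Δλ = -1.2460 rad
tan C = Δλ / ΔM = -2.5080 → C = 291.74°

291.7°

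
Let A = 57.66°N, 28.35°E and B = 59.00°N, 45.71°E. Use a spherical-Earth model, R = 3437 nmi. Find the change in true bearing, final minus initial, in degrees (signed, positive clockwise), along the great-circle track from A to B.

At departure: θ₁ = atan2(sin Δλ cos φ₂, cos φ₁ sin φ₂ − sin φ₁ cos φ₂ cos Δλ) = 74.30°
At arrival: θ₂ = atan2(sin Δλ cos φ₁, −cos φ₂ sin φ₁ + sin φ₂ cos φ₁ cos Δλ) = 89.10°
Δθ = θ₂ − θ₁ = +14.8°

+14.8°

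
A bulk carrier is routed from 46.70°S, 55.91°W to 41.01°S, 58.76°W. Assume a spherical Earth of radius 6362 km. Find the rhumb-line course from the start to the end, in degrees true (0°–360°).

Meridional parts: M(φ₁)=-0.9240, M(φ₂)=-0.7861 → ΔM = +0.1379;  Δλ = -0.0497 rad
tan C = Δλ / ΔM = -0.3608 → C = 340.16°

340.2°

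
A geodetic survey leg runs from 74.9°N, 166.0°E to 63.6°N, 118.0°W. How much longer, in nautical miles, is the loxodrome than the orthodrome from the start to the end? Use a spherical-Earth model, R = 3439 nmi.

Great circle: cos σ = sin φ₁ sin φ₂ + cos φ₁ cos φ₂ cos Δλ,  σ = 0.4673 rad → d_gc = 1606.9 nmi
Rhumb line: Δψ = -0.5708, q = Δφ/Δψ = 0.3455, d_rh = R√(Δφ²+q²Δλ²) = 1715.9 nmi
Excess = 1715.9 − 1606.9 = 109.0 ≈ 109 nmi

109 nmi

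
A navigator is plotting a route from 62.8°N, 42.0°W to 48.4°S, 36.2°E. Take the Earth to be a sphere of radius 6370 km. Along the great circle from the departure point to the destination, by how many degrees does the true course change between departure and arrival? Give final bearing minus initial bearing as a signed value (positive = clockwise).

+20.4°

At departure: θ₁ = atan2(sin Δλ cos φ₂, cos φ₁ sin φ₂ − sin φ₁ cos φ₂ cos Δλ) = 125.44°
At arrival: θ₂ = atan2(sin Δλ cos φ₁, −cos φ₂ sin φ₁ + sin φ₂ cos φ₁ cos Δλ) = 145.88°
Δθ = θ₂ − θ₁ = +20.4°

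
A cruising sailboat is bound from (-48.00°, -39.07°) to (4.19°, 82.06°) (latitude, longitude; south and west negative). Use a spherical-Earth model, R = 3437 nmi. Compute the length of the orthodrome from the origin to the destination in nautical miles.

6811 nmi

cos σ = sin φ₁ sin φ₂ + cos φ₁ cos φ₂ cos Δλ
      = sin(-48.00°)sin(4.19°) + cos(-48.00°)cos(4.19°)cos(121.13°) = -0.3993
σ = 113.534° → d = Rσ = 3437·1.98155 = 6811 nmi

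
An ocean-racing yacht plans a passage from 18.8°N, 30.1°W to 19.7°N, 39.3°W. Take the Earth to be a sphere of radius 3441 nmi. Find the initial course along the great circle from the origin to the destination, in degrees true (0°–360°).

277.4°

θ = atan2( sin Δλ·cos φ₂ ,  cos φ₁ sin φ₂ − sin φ₁ cos φ₂ cos Δλ )
  = atan2(-0.1505, +0.0196) = 277.42°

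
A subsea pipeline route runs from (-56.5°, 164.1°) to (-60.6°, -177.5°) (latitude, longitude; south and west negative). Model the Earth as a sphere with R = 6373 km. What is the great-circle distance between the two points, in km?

Haversine: a = sin²(Δφ/2)+cos φ₁ cos φ₂ sin²(Δλ/2) = 0.00821;  σ = 2·atan2(√a,√(1−a))
σ = 10.394° → d = Rσ = 6373·0.18142 = 1156 km

1156 km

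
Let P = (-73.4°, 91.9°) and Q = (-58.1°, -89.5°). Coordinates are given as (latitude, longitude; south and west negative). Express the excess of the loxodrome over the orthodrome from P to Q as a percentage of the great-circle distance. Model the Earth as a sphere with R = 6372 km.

Great circle: σ = 0.8464 rad → d_gc = Rσ = 5393.4 km
Rhumb: Δφ = +0.2670, Δλ = +3.1172, Δψ = +0.6725, q = Δφ/Δψ = 0.3971 → d_rh = R√(Δφ²+q²Δλ²) = 8068.6 km
Excess = (8068.6 − 5393.4) / 5393.4 = 2675.2 / 5393.4 = 49.60% ≈ 49.6%

49.6%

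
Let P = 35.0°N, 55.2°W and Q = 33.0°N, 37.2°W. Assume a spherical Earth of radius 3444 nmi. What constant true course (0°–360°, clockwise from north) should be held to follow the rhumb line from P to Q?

Meridional parts: M(φ₁)=+0.6528, M(φ₂)=+0.6107 → ΔM = -0.0421;  Δλ = +0.3142 rad
tan C = Δλ / ΔM = -7.4606 → C = 97.63°

97.6°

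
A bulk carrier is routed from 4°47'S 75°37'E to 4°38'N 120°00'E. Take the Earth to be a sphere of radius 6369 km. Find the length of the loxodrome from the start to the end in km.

5038 km

Rhumb course C = atan2(Δλ, Δψ) with Δψ = ln[tan(π/4+φ₂/2)/tan(π/4+φ₁/2)] = +0.1645, Δλ = +0.7746 → C = 78.01°
d = R·|Δφ| / |cos C| = 6369·0.16435 / 0.20777 = 5038 km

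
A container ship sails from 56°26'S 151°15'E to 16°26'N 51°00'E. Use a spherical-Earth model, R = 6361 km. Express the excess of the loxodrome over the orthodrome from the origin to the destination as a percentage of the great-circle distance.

2.9%

Great circle: σ = 1.9072 rad → d_gc = Rσ = 12131.7 km
Rhumb: Δφ = +1.2718, Δλ = -1.7497, Δψ = +1.4895, q = Δφ/Δψ = 0.8538 → d_rh = R√(Δφ²+q²Δλ²) = 12479.9 km
Excess = (12479.9 − 12131.7) / 12131.7 = 348.2 / 12131.7 = 2.87% ≈ 2.9%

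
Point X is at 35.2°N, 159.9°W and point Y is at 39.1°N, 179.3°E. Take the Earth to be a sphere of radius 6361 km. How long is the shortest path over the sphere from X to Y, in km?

1886 km

cos σ = sin φ₁ sin φ₂ + cos φ₁ cos φ₂ cos Δλ
      = sin(35.20°)sin(39.10°) + cos(35.20°)cos(39.10°)cos(-20.80°) = 0.9564
σ = 16.990° → d = Rσ = 6361·0.29654 = 1886 km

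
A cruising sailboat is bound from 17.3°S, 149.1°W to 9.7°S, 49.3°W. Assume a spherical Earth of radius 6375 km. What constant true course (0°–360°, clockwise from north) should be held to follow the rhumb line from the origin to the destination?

Δψ = ln[tan(π/4+φ₂/2)/tan(π/4+φ₁/2)] = +0.1365
Δλ = +1.7418 rad (taken the short way round)
course = atan2(Δλ, Δψ) = 85.52°

85.5°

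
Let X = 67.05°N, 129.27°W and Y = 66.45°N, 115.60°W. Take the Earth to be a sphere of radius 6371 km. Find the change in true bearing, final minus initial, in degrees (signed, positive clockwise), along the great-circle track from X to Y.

+12.6°

At departure: θ₁ = atan2(sin Δλ cos φ₂, cos φ₁ sin φ₂ − sin φ₁ cos φ₂ cos Δλ) = 90.03°
At arrival: θ₂ = atan2(sin Δλ cos φ₁, −cos φ₂ sin φ₁ + sin φ₂ cos φ₁ cos Δλ) = 102.60°
Δθ = θ₂ − θ₁ = +12.6°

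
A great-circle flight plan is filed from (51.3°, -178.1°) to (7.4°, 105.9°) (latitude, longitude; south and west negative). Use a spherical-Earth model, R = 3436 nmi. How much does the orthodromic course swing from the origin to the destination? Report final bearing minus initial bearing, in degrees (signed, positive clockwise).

-44.9°

At departure: θ₁ = atan2(sin Δλ cos φ₂, cos φ₁ sin φ₂ − sin φ₁ cos φ₂ cos Δλ) = 263.67°
At arrival: θ₂ = atan2(sin Δλ cos φ₁, −cos φ₂ sin φ₁ + sin φ₂ cos φ₁ cos Δλ) = 218.80°
Δθ = θ₂ − θ₁ = -44.9°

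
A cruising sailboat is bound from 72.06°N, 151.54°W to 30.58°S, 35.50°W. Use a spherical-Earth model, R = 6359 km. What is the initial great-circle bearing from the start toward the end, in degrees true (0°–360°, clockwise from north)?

N = sin Δλ·cos φ₂ = +0.7735;  D = cos φ₁ sin φ₂ − sin φ₁ cos φ₂ cos Δλ = +0.2029
initial course = atan2(N, D) = 75.30°

75.3°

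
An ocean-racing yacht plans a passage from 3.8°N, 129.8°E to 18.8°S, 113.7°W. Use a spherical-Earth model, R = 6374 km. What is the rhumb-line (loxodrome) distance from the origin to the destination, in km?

Δψ = ln[tan(π/4+φ₂/2)/tan(π/4+φ₁/2)] = -0.4005;  Δφ = -0.3944 rad,  Δλ = +2.0333 rad
q = Δφ/Δψ = 0.9848
d = R·√(Δφ² + q²Δλ²) = 6374·2.04082 = 13008 km

13008 km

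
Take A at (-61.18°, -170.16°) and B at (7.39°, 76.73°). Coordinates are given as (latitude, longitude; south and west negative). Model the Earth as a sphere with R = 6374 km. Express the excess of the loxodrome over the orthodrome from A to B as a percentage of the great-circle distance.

6.0%

Great circle: σ = 1.8758 rad → d_gc = Rσ = 11956.6 km
Rhumb: Δφ = +1.1968, Δλ = -1.9741, Δψ = +1.4882, q = Δφ/Δψ = 0.8042 → d_rh = R√(Δφ²+q²Δλ²) = 12672.0 km
Excess = (12672.0 − 11956.6) / 11956.6 = 715.4 / 11956.6 = 5.98% ≈ 6.0%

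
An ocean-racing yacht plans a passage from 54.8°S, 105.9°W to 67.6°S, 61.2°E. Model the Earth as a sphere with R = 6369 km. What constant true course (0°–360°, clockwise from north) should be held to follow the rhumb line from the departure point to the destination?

99.2°

Meridional parts: M(φ₁)=-1.1482, M(φ₂)=-1.6195 → ΔM = -0.4713;  Δλ = +2.9164 rad
tan C = Δλ / ΔM = -6.1881 → C = 99.18°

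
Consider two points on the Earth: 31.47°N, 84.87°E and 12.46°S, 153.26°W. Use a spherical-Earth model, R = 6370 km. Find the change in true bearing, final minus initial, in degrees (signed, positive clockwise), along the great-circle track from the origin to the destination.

+35.5°

At departure: θ₁ = atan2(sin Δλ cos φ₂, cos φ₁ sin φ₂ − sin φ₁ cos φ₂ cos Δλ) = 84.14°
At arrival: θ₂ = atan2(sin Δλ cos φ₁, −cos φ₂ sin φ₁ + sin φ₂ cos φ₁ cos Δλ) = 119.67°
Δθ = θ₂ − θ₁ = +35.5°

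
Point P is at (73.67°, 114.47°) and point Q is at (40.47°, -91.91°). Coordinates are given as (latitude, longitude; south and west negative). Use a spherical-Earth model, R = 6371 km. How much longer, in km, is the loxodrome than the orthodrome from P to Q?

2077 km

Great circle: cos σ = sin φ₁ sin φ₂ + cos φ₁ cos φ₂ cos Δλ,  σ = 1.1249 rad → d_gc = 7166.9 km
Rhumb line: Δψ = -1.1679, q = Δφ/Δψ = 0.4961, d_rh = R√(Δφ²+q²Δλ²) = 9244.1 km
Excess = 9244.1 − 7166.9 = 2077.2 ≈ 2077 km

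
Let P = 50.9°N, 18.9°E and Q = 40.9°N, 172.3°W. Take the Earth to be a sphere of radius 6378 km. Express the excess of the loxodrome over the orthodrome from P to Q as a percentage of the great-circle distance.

Great circle: σ = 1.5303 rad → d_gc = Rσ = 9760.2 km
Rhumb: Δφ = -0.1745, Δλ = +2.9461, Δψ = -0.2518, q = Δφ/Δψ = 0.6931 → d_rh = R√(Δφ²+q²Δλ²) = 13071.8 km
Excess = (13071.8 − 9760.2) / 9760.2 = 3311.6 / 9760.2 = 33.93% ≈ 33.9%

33.9%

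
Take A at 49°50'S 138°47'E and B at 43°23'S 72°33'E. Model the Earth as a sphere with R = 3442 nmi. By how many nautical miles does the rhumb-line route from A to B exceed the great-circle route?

Great circle: cos σ = sin φ₁ sin φ₂ + cos φ₁ cos φ₂ cos Δλ,  σ = 0.7759 rad → d_gc = 2670.5 nmi
Rhumb line: Δψ = +0.1641, q = Δφ/Δψ = 0.6858, d_rh = R√(Δφ²+q²Δλ²) = 2756.1 nmi
Excess = 2756.1 − 2670.5 = 85.6 ≈ 86 nmi

86 nmi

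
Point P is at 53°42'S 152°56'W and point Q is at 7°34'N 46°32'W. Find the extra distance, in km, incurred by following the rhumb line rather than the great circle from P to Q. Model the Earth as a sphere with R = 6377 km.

454 km

Great circle: cos σ = sin φ₁ sin φ₂ + cos φ₁ cos φ₂ cos Δλ,  σ = 1.8461 rad → d_gc = 11772.4 km
Rhumb line: Δψ = +1.2477, q = Δφ/Δψ = 0.8570, d_rh = R√(Δφ²+q²Δλ²) = 12226.8 km
Excess = 12226.8 − 11772.4 = 454.4 ≈ 454 km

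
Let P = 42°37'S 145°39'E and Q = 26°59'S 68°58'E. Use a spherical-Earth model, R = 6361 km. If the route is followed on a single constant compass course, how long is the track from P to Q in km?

Δψ = ln[tan(π/4+φ₂/2)/tan(π/4+φ₁/2)] = +0.3343;  Δφ = +0.2729 rad,  Δλ = -1.3384 rad
q = Δφ/Δψ = 0.8161
d = R·√(Δφ² + q²Δλ²) = 6361·1.12583 = 7161 km

7161 km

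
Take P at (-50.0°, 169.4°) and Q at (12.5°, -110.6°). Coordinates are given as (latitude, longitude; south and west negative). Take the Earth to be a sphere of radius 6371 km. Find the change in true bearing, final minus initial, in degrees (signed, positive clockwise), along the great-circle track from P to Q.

At departure: θ₁ = atan2(sin Δλ cos φ₂, cos φ₁ sin φ₂ − sin φ₁ cos φ₂ cos Δλ) = 74.37°
At arrival: θ₂ = atan2(sin Δλ cos φ₁, −cos φ₂ sin φ₁ + sin φ₂ cos φ₁ cos Δλ) = 39.35°
Δθ = θ₂ − θ₁ = -35.0°

-35.0°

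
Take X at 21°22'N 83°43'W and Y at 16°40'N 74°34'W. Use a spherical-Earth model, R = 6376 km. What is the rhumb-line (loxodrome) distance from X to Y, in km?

1095 km

Δψ = ln[tan(π/4+φ₂/2)/tan(π/4+φ₁/2)] = -0.0868;  Δφ = -0.0820 rad,  Δλ = +0.1597 rad
q = Δφ/Δψ = 0.9451
d = R·√(Δφ² + q²Δλ²) = 6376·0.17178 = 1095 km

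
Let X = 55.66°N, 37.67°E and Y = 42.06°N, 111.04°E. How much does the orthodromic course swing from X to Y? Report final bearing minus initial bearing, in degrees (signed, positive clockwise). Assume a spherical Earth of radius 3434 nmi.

+58.9°

At departure: θ₁ = atan2(sin Δλ cos φ₂, cos φ₁ sin φ₂ − sin φ₁ cos φ₂ cos Δλ) = 74.11°
At arrival: θ₂ = atan2(sin Δλ cos φ₁, −cos φ₂ sin φ₁ + sin φ₂ cos φ₁ cos Δλ) = 133.05°
Δθ = θ₂ − θ₁ = +58.9°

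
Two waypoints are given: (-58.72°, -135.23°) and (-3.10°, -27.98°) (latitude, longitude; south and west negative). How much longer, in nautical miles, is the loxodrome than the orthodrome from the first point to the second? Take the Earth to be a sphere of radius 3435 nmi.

345 nmi

Great circle: cos σ = sin φ₁ sin φ₂ + cos φ₁ cos φ₂ cos Δλ,  σ = 1.6785 rad → d_gc = 5765.8 nmi
Rhumb line: Δψ = +1.2190, q = Δφ/Δψ = 0.7964, d_rh = R√(Δφ²+q²Δλ²) = 6110.5 nmi
Excess = 6110.5 − 5765.8 = 344.7 ≈ 345 nmi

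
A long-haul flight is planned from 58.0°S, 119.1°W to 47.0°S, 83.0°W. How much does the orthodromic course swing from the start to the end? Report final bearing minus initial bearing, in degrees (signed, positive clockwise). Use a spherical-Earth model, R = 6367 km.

-29.1°

At departure: θ₁ = atan2(sin Δλ cos φ₂, cos φ₁ sin φ₂ − sin φ₁ cos φ₂ cos Δλ) = 78.77°
At arrival: θ₂ = atan2(sin Δλ cos φ₁, −cos φ₂ sin φ₁ + sin φ₂ cos φ₁ cos Δλ) = 49.65°
Δθ = θ₂ − θ₁ = -29.1°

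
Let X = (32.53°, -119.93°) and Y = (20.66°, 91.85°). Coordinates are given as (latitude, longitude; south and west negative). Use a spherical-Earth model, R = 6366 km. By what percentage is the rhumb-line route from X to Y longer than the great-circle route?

Great circle: σ = 2.0725 rad → d_gc = Rσ = 13193.3 km
Rhumb: Δφ = -0.2072, Δλ = -2.5869, Δψ = -0.2323, q = Δφ/Δψ = 0.8918 → d_rh = R√(Δφ²+q²Δλ²) = 14745.4 km
Excess = (14745.4 − 13193.3) / 13193.3 = 1552.1 / 13193.3 = 11.76% ≈ 11.8%

11.8%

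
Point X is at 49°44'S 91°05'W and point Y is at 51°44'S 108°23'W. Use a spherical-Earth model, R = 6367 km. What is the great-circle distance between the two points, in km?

1234 km

cos σ = sin φ₁ sin φ₂ + cos φ₁ cos φ₂ cos Δλ
      = sin(-49.73°)sin(-51.73°) + cos(-49.73°)cos(-51.73°)cos(-17.30°) = 0.9813
σ = 11.103° → d = Rσ = 6367·0.19379 = 1234 km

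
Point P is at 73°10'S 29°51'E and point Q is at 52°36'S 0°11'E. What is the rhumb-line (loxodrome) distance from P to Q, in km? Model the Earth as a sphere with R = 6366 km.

2696 km

Δψ = ln[tan(π/4+φ₂/2)/tan(π/4+φ₁/2)] = +0.8275;  Δφ = +0.3590 rad,  Δλ = -0.5178 rad
q = Δφ/Δψ = 0.4338
d = R·√(Δφ² + q²Δλ²) = 6366·0.42343 = 2696 km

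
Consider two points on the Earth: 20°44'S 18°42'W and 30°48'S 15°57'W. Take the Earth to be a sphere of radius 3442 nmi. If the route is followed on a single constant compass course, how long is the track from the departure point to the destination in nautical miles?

Δψ = ln[tan(π/4+φ₂/2)/tan(π/4+φ₁/2)] = -0.1955;  Δφ = -0.1757 rad,  Δλ = +0.0480 rad
q = Δφ/Δψ = 0.8989
d = R·√(Δφ² + q²Δλ²) = 3442·0.18092 = 623 nmi

623 nmi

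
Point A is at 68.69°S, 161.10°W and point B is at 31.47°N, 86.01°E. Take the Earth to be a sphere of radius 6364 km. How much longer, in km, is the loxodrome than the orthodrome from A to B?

641 km

Great circle: cos σ = sin φ₁ sin φ₂ + cos φ₁ cos φ₂ cos Δλ,  σ = 2.2230 rad → d_gc = 14147.0 km
Rhumb line: Δψ = +2.2497, q = Δφ/Δψ = 0.7770, d_rh = R√(Δφ²+q²Δλ²) = 14788.4 km
Excess = 14788.4 − 14147.0 = 641.4 ≈ 641 km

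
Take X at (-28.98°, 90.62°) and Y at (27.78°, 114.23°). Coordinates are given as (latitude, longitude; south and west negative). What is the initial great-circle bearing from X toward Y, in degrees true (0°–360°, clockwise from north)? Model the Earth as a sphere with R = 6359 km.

θ = atan2( sin Δλ·cos φ₂ ,  cos φ₁ sin φ₂ − sin φ₁ cos φ₂ cos Δλ )
  = atan2(+0.3543, +0.8005) = 23.88°

23.9°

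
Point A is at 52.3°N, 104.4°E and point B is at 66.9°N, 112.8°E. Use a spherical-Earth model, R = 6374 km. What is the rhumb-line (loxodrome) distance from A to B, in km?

Δψ = ln[tan(π/4+φ₂/2)/tan(π/4+φ₁/2)] = +0.5132;  Δφ = +0.2548 rad,  Δλ = +0.1466 rad
q = Δφ/Δψ = 0.4966
d = R·√(Δφ² + q²Δλ²) = 6374·0.26501 = 1689 km

1689 km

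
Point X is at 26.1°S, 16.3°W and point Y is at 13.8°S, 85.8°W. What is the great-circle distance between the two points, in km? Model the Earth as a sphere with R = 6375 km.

7318 km

Haversine: a = sin²(Δφ/2)+cos φ₁ cos φ₂ sin²(Δλ/2) = 0.29482;  σ = 2·atan2(√a,√(1−a))
σ = 65.773° → d = Rσ = 6375·1.14795 = 7318 km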